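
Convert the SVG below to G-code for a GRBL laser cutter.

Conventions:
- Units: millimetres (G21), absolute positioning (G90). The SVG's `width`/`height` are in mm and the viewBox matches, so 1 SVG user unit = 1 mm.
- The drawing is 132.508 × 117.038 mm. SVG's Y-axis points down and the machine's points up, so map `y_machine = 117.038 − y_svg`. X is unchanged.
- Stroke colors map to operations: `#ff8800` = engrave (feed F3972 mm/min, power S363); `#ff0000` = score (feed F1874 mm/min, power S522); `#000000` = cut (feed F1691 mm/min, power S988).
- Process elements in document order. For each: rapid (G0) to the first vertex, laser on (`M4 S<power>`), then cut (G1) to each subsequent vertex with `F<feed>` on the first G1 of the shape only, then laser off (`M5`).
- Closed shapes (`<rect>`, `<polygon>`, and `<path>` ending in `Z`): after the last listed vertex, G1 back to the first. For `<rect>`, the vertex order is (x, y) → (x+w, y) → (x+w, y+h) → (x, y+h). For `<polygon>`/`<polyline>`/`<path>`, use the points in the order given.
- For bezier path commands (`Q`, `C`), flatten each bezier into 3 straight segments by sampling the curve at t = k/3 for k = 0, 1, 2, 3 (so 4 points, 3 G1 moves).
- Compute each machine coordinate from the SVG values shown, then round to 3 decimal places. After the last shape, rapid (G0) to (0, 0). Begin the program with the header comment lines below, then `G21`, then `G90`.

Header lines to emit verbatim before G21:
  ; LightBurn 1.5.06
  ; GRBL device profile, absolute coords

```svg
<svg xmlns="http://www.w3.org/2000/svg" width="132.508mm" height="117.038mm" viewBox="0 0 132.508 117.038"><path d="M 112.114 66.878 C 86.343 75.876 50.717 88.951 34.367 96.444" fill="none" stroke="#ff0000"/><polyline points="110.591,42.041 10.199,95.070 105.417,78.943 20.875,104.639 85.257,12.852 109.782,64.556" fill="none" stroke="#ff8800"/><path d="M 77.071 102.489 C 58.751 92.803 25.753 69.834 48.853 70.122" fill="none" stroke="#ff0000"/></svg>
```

1 u = 1 mm; y_m = 117.038 − y.

[1] `<path>` cubic bezier, #ff0000→score S522 F1874: (112.114,50.160) → (84.137,40.161) → (56.063,29.590) → (34.367,20.594)

[2] `<polyline>` open polyline, #ff8800→engrave S363 F3972: (110.591,74.997) → (10.199,21.968) → (105.417,38.095) → (20.875,12.399) → (85.257,104.186) → (109.782,52.482)

[3] `<path>` cubic bezier, #ff0000→score S522 F1874: (77.071,14.549) → (56.480,27.309) → (41.831,40.805) → (48.853,46.916)

; LightBurn 1.5.06
; GRBL device profile, absolute coords
G21
G90
G0 X112.114 Y50.160
M4 S522
G1 X84.137 Y40.161 F1874
G1 X56.063 Y29.590
G1 X34.367 Y20.594
M5
G0 X110.591 Y74.997
M4 S363
G1 X10.199 Y21.968 F3972
G1 X105.417 Y38.095
G1 X20.875 Y12.399
G1 X85.257 Y104.186
G1 X109.782 Y52.482
M5
G0 X77.071 Y14.549
M4 S522
G1 X56.480 Y27.309 F1874
G1 X41.831 Y40.805
G1 X48.853 Y46.916
M5
G0 X0.000 Y0.000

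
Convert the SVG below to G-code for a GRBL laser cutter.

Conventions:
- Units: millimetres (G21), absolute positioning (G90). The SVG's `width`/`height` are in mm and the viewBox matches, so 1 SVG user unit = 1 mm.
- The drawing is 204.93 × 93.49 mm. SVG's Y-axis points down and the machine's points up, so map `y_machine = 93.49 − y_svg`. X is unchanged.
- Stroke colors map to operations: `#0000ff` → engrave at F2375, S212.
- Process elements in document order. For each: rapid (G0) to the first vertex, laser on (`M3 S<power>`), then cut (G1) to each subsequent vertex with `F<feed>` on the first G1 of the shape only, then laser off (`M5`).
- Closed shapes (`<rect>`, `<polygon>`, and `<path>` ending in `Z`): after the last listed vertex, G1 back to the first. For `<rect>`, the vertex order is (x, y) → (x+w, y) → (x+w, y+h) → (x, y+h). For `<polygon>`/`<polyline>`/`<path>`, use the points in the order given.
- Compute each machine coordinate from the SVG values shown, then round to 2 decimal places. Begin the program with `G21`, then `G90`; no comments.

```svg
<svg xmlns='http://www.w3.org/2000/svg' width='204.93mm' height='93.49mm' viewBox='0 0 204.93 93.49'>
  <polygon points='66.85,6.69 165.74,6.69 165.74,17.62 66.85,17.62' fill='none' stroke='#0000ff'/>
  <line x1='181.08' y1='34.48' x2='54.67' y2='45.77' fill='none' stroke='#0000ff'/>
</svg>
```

G21
G90
G0 X66.85 Y86.80
M3 S212
G1 X165.74 Y86.80 F2375
G1 X165.74 Y75.87
G1 X66.85 Y75.87
G1 X66.85 Y86.80
M5
G0 X181.08 Y59.01
M3 S212
G1 X54.67 Y47.72 F2375
M5

Since the viewBox matches the mm dimensions, user units are millimetres directly. The only transform is the Y-flip y_m = 93.49 − y_svg.

Shape 1 is a rectangle drawn with `<polygon>`. Its stroke #0000ff means engrave at S212, F2375. After flipping Y the toolpath is (66.85,86.80) → (165.74,86.80) → (165.74,75.87) → (66.85,75.87) → (66.85,86.80), returning to the start.

Shape 2 is a line segment drawn with `<line>`. Its stroke #0000ff means engrave at S212, F2375. After flipping Y the toolpath is (181.08,59.01) → (54.67,47.72).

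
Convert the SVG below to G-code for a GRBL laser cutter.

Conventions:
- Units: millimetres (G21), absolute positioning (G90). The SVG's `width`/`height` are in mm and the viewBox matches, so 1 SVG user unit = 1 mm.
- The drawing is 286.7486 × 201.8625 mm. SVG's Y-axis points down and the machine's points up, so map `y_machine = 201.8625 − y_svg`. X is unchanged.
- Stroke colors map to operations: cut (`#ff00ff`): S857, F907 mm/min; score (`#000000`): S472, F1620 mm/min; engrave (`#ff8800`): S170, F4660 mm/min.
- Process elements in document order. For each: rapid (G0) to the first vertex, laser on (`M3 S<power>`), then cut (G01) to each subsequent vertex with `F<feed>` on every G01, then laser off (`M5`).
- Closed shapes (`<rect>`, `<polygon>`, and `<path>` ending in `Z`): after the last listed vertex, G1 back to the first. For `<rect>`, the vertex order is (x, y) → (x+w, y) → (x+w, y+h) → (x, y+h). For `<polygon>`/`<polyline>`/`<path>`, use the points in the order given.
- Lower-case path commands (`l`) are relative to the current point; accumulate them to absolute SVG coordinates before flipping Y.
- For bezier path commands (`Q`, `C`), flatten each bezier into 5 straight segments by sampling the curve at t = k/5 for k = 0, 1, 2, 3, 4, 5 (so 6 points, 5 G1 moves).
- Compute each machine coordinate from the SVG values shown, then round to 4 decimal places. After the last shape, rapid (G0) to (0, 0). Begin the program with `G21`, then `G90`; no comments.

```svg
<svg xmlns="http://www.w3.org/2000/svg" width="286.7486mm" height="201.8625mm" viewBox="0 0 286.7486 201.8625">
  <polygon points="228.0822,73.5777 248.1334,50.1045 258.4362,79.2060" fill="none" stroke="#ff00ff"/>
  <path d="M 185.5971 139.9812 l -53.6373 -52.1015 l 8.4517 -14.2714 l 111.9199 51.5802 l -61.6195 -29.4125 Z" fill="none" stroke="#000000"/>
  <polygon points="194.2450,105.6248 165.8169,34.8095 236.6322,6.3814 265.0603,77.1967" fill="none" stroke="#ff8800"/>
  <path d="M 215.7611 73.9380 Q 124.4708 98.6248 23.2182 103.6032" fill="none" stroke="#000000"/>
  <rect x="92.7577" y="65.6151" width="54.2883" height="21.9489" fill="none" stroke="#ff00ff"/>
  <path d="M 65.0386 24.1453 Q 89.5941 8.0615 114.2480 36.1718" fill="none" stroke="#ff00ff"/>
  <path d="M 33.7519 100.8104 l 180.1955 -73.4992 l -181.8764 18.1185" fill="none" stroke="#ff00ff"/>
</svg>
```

1 u = 1 mm; y_m = 201.8625 − y.

[1] `<polygon>` regular polygon, #ff00ff→cut S857 F907: (228.0822,128.2848) → (248.1334,151.7580) → (258.4362,122.6565) → (228.0822,128.2848) (closed)

[2] `<path>` closed polygon, #000000→score S472 F1620: (185.5971,61.8813) → (131.9598,113.9828) → (140.4115,128.2542) → (252.3314,76.6740) → (190.7119,106.0865) → (185.5971,61.8813) (closed)

[3] `<polygon>` regular polygon, #ff8800→engrave S170 F4660: (194.2450,96.2377) → (165.8169,167.0530) → (236.6322,195.4811) → (265.0603,124.6658) → (194.2450,96.2377) (closed)

[4] `<path>` quadratic bezier, #000000→score S472 F1620: (215.7611,127.9245) → (178.8465,118.8381) → (141.1349,111.3284) → (102.6263,105.3954) → (63.3207,101.0390) → (23.2182,98.2593)

[5] `<rect>` rectangle, #ff00ff→cut S857 F907: (92.7577,136.2474) → (147.0460,136.2474) → (147.0460,114.2985) → (92.7577,114.2985) → (92.7577,136.2474) (closed)

[6] `<path>` quadratic bezier, #ff00ff→cut S857 F907: (65.0386,177.7172) → (74.8647,182.3830) → (84.6987,183.5132) → (94.5406,181.1079) → (104.3904,175.1671) → (114.2480,165.6907)

[7] `<path>` open polyline, #ff00ff→cut S857 F907: (33.7519,101.0521) → (213.9474,174.5513) → (32.0710,156.4328)

G21
G90
G0 X228.0822 Y128.2848
M3 S857
G01 X248.1334 Y151.7580 F907
G01 X258.4362 Y122.6565 F907
G01 X228.0822 Y128.2848 F907
M5
G0 X185.5971 Y61.8813
M3 S472
G01 X131.9598 Y113.9828 F1620
G01 X140.4115 Y128.2542 F1620
G01 X252.3314 Y76.6740 F1620
G01 X190.7119 Y106.0865 F1620
G01 X185.5971 Y61.8813 F1620
M5
G0 X194.2450 Y96.2377
M3 S170
G01 X165.8169 Y167.0530 F4660
G01 X236.6322 Y195.4811 F4660
G01 X265.0603 Y124.6658 F4660
G01 X194.2450 Y96.2377 F4660
M5
G0 X215.7611 Y127.9245
M3 S472
G01 X178.8465 Y118.8381 F1620
G01 X141.1349 Y111.3284 F1620
G01 X102.6263 Y105.3954 F1620
G01 X63.3207 Y101.0390 F1620
G01 X23.2182 Y98.2593 F1620
M5
G0 X92.7577 Y136.2474
M3 S857
G01 X147.0460 Y136.2474 F907
G01 X147.0460 Y114.2985 F907
G01 X92.7577 Y114.2985 F907
G01 X92.7577 Y136.2474 F907
M5
G0 X65.0386 Y177.7172
M3 S857
G01 X74.8647 Y182.3830 F907
G01 X84.6987 Y183.5132 F907
G01 X94.5406 Y181.1079 F907
G01 X104.3904 Y175.1671 F907
G01 X114.2480 Y165.6907 F907
M5
G0 X33.7519 Y101.0521
M3 S857
G01 X213.9474 Y174.5513 F907
G01 X32.0710 Y156.4328 F907
M5
G0 X0.0000 Y0.0000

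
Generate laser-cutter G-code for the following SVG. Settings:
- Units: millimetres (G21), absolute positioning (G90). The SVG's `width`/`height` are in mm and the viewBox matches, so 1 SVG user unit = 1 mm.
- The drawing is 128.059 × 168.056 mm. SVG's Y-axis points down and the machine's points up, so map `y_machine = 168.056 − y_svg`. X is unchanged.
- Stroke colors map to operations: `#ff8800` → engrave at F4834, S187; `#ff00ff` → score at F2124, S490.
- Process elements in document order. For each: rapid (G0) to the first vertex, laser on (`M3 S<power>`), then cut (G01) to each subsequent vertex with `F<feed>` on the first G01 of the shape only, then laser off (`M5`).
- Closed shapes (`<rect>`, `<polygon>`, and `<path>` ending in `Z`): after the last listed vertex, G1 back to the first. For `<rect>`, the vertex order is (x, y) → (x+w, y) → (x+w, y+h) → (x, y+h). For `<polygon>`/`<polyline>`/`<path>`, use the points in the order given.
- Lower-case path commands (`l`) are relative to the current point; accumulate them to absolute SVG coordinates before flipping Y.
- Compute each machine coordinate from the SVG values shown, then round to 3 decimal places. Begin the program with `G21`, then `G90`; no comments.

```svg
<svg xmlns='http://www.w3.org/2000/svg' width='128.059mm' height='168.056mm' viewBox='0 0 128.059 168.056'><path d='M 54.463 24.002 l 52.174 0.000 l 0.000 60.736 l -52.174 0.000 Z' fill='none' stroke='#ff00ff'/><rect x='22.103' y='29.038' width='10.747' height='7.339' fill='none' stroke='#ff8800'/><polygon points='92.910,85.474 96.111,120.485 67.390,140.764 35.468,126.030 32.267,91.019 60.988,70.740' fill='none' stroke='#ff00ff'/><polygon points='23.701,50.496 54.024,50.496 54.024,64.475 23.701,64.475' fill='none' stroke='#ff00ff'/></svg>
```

viewBox `0 0 128.059 168.056` with mm width/height → 1 unit = 1 mm. Flip: y_m = 168.056 − y_svg.

**Shape 1** — `<path>` rectangle, stroke `#ff00ff` → score (S490, F2124). Machine vertices: (54.463,144.054) → (106.637,144.054) → (106.637,83.318) → (54.463,83.318) → (54.463,144.054). Closed: final G1 returns to the first vertex.

**Shape 2** — `<rect>` rectangle, stroke `#ff8800` → engrave (S187, F4834). Machine vertices: (22.103,139.018) → (32.850,139.018) → (32.850,131.679) → (22.103,131.679) → (22.103,139.018). Closed: final G1 returns to the first vertex.

**Shape 3** — `<polygon>` regular polygon, stroke `#ff00ff` → score (S490, F2124). Machine vertices: (92.910,82.582) → (96.111,47.571) → (67.390,27.292) → (35.468,42.026) → (32.267,77.037) → (60.988,97.316) → (92.910,82.582). Closed: final G1 returns to the first vertex.

**Shape 4** — `<polygon>` rectangle, stroke `#ff00ff` → score (S490, F2124). Machine vertices: (23.701,117.560) → (54.024,117.560) → (54.024,103.581) → (23.701,103.581) → (23.701,117.560). Closed: final G1 returns to the first vertex.

G21
G90
G0 X54.463 Y144.054
M3 S490
G01 X106.637 Y144.054 F2124
G01 X106.637 Y83.318
G01 X54.463 Y83.318
G01 X54.463 Y144.054
M5
G0 X22.103 Y139.018
M3 S187
G01 X32.850 Y139.018 F4834
G01 X32.850 Y131.679
G01 X22.103 Y131.679
G01 X22.103 Y139.018
M5
G0 X92.910 Y82.582
M3 S490
G01 X96.111 Y47.571 F2124
G01 X67.390 Y27.292
G01 X35.468 Y42.026
G01 X32.267 Y77.037
G01 X60.988 Y97.316
G01 X92.910 Y82.582
M5
G0 X23.701 Y117.560
M3 S490
G01 X54.024 Y117.560 F2124
G01 X54.024 Y103.581
G01 X23.701 Y103.581
G01 X23.701 Y117.560
M5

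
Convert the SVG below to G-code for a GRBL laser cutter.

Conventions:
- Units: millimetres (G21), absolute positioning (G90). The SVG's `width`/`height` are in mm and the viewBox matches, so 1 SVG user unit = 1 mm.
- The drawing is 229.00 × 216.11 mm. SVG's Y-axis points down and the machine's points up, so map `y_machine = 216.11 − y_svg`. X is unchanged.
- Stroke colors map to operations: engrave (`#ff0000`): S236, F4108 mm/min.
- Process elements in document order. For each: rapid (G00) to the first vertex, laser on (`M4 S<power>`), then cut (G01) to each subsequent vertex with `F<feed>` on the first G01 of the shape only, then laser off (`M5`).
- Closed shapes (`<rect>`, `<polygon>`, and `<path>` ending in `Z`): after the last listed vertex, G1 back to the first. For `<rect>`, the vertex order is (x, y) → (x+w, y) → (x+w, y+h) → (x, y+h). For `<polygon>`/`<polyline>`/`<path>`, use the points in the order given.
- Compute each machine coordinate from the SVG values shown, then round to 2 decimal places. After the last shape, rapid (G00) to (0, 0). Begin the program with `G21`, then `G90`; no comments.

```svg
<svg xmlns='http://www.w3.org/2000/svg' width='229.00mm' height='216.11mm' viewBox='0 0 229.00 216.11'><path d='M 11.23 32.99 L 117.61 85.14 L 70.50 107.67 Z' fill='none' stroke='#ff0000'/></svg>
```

1 u = 1 mm; y_m = 216.11 − y.

[1] `<path>` closed polygon, #ff0000→engrave S236 F4108: (11.23,183.12) → (117.61,130.97) → (70.50,108.44) → (11.23,183.12) (closed)

G21
G90
G00 X11.23 Y183.12
M4 S236
G01 X117.61 Y130.97 F4108
G01 X70.50 Y108.44
G01 X11.23 Y183.12
M5
G00 X0.00 Y0.00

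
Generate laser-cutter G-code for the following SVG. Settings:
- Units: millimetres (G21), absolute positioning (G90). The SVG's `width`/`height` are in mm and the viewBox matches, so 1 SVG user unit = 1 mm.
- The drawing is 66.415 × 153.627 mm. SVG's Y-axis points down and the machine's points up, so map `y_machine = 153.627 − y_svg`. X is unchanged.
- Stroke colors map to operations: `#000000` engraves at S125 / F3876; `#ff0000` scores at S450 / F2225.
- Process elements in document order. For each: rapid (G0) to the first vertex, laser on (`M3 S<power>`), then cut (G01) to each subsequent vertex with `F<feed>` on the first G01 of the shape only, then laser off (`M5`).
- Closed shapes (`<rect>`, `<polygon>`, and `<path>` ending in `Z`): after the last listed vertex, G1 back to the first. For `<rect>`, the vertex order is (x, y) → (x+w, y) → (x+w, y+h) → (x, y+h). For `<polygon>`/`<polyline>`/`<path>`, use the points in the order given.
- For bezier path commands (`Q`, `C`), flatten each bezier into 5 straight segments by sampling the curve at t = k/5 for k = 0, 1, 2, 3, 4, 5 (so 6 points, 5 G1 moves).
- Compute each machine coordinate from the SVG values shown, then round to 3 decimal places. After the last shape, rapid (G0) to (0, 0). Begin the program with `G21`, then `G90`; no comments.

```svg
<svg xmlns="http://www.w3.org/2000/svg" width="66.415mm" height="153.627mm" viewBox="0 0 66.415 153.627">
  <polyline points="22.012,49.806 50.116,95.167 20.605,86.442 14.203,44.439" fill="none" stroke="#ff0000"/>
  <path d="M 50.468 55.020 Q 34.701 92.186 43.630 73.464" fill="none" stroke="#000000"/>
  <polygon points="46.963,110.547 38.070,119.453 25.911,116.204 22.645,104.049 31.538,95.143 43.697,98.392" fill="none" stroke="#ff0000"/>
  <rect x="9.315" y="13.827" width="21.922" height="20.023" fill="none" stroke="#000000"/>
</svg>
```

Since the viewBox matches the mm dimensions, user units are millimetres directly. The only transform is the Y-flip y_m = 153.627 − y_svg.

Shape 1 is a open polyline drawn with `<polyline>`. Its stroke #ff0000 means score at S450, F2225. After flipping Y the toolpath is (22.012,103.821) → (50.116,58.460) → (20.605,67.185) → (14.203,109.188).

Shape 2 is a quadratic bezier drawn with `<path>`. Its stroke #000000 means engrave at S125, F3876. After flipping Y the toolpath is (50.468,98.607) → (45.149,85.976) → (41.806,77.816) → (40.438,74.127) → (41.046,74.910) → (43.630,80.163).

Shape 3 is a regular polygon drawn with `<polygon>`. Its stroke #ff0000 means score at S450, F2225. After flipping Y the toolpath is (46.963,43.080) → (38.070,34.174) → (25.911,37.423) → (22.645,49.578) → (31.538,58.484) → (43.697,55.235) → (46.963,43.080), returning to the start.

Shape 4 is a rectangle drawn with `<rect>`. Its stroke #000000 means engrave at S125, F3876. After flipping Y the toolpath is (9.315,139.800) → (31.237,139.800) → (31.237,119.777) → (9.315,119.777) → (9.315,139.800), returning to the start.

G21
G90
G0 X22.012 Y103.821
M3 S450
G01 X50.116 Y58.460 F2225
G01 X20.605 Y67.185
G01 X14.203 Y109.188
M5
G0 X50.468 Y98.607
M3 S125
G01 X45.149 Y85.976 F3876
G01 X41.806 Y77.816
G01 X40.438 Y74.127
G01 X41.046 Y74.910
G01 X43.630 Y80.163
M5
G0 X46.963 Y43.080
M3 S450
G01 X38.070 Y34.174 F2225
G01 X25.911 Y37.423
G01 X22.645 Y49.578
G01 X31.538 Y58.484
G01 X43.697 Y55.235
G01 X46.963 Y43.080
M5
G0 X9.315 Y139.800
M3 S125
G01 X31.237 Y139.800 F3876
G01 X31.237 Y119.777
G01 X9.315 Y119.777
G01 X9.315 Y139.800
M5
G0 X0.000 Y0.000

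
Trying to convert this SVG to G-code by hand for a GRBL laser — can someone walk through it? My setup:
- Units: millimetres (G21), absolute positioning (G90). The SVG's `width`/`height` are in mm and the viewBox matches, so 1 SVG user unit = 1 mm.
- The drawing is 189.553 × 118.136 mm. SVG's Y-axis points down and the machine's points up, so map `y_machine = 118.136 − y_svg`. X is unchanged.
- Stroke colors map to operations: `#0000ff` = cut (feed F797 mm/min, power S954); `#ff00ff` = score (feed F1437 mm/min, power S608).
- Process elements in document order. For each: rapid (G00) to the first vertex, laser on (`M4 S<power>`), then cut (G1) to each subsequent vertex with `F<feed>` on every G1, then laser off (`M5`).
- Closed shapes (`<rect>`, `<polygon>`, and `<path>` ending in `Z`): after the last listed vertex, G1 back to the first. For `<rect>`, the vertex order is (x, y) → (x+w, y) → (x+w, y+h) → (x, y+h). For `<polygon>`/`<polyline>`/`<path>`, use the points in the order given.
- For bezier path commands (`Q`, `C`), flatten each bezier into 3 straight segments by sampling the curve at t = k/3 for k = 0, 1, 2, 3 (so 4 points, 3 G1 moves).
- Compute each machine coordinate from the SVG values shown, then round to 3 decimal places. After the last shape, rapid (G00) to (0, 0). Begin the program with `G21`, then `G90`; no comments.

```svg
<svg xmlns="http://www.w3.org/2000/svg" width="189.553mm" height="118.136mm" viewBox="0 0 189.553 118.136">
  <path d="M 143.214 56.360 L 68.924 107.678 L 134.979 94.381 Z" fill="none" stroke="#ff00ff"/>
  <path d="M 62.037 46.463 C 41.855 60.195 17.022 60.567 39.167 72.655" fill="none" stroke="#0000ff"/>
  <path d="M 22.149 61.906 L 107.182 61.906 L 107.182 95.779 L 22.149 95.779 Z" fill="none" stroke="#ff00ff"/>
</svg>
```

G21
G90
G00 X143.214 Y61.776
M4 S608
G1 X68.924 Y10.458 F1437
G1 X134.979 Y23.755 F1437
G1 X143.214 Y61.776 F1437
M5
G00 X62.037 Y71.673
M4 S954
G1 X42.217 Y61.466 F797
G1 X30.769 Y54.592 F797
G1 X39.167 Y45.481 F797
M5
G00 X22.149 Y56.230
M4 S608
G1 X107.182 Y56.230 F1437
G1 X107.182 Y22.357 F1437
G1 X22.149 Y22.357 F1437
G1 X22.149 Y56.230 F1437
M5
G00 X0.000 Y0.000

viewBox `0 0 189.553 118.136` with mm width/height → 1 unit = 1 mm. Flip: y_m = 118.136 − y_svg.

**Shape 1** — `<path>` closed polygon, stroke `#ff00ff` → score (S608, F1437). Machine vertices: (143.214,61.776) → (68.924,10.458) → (134.979,23.755) → (143.214,61.776). Closed: final G1 returns to the first vertex.

**Shape 2** — `<path>` cubic bezier, stroke `#0000ff` → cut (S954, F797). Control points (SVG): P0=(62.037,46.463), P1=(41.855,60.195), P2=(17.022,60.567), P3=(39.167,72.655); sampled at t=k/3. Machine vertices: (62.037,71.673) → (42.217,61.466) → (30.769,54.592) → (39.167,45.481). Open path.

**Shape 3** — `<path>` rectangle, stroke `#ff00ff` → score (S608, F1437). Machine vertices: (22.149,56.230) → (107.182,56.230) → (107.182,22.357) → (22.149,22.357) → (22.149,56.230). Closed: final G1 returns to the first vertex.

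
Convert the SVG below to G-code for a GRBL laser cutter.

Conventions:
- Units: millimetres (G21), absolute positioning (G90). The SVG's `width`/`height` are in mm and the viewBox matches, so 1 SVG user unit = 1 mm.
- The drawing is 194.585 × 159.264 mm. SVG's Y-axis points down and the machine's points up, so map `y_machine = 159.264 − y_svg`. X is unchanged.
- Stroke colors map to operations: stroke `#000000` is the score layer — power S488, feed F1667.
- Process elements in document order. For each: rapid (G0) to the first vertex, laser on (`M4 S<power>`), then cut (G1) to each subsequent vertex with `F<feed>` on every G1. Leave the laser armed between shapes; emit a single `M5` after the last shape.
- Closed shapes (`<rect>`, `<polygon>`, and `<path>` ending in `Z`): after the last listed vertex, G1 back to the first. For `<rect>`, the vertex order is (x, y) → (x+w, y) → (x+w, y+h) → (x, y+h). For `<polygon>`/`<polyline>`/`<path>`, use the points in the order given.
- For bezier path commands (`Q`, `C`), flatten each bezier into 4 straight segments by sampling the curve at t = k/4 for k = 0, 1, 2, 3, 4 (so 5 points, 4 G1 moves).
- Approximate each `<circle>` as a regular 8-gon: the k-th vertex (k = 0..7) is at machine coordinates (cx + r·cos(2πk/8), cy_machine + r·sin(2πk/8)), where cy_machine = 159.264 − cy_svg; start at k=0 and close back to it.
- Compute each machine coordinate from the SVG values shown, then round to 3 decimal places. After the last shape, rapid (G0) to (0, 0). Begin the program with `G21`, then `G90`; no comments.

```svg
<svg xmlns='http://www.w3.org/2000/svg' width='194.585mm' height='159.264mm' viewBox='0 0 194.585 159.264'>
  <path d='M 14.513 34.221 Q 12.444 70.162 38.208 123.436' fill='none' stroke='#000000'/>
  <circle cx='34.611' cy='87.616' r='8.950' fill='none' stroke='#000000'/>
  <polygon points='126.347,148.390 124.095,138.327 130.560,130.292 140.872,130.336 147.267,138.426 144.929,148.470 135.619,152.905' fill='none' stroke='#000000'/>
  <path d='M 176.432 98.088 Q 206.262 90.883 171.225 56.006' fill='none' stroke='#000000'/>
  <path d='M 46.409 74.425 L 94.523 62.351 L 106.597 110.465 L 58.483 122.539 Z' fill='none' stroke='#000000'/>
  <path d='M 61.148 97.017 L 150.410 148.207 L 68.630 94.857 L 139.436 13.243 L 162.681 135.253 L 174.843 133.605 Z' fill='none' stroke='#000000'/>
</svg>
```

G21
G90
G0 X14.513 Y125.043
M4 S488
G1 X15.218 Y105.989 F1667
G1 X19.402 Y84.769 F1667
G1 X27.066 Y61.382 F1667
G1 X38.208 Y35.828 F1667
G0 X43.561 Y71.648
M4 S488
G1 X40.940 Y77.977 F1667
G1 X34.611 Y80.598 F1667
G1 X28.282 Y77.977 F1667
G1 X25.661 Y71.648 F1667
G1 X28.282 Y65.319 F1667
G1 X34.611 Y62.698 F1667
G1 X40.940 Y65.319 F1667
G1 X43.561 Y71.648 F1667
G0 X126.347 Y10.874
M4 S488
G1 X124.095 Y20.937 F1667
G1 X130.560 Y28.972 F1667
G1 X140.872 Y28.928 F1667
G1 X147.267 Y20.838 F1667
G1 X144.929 Y10.794 F1667
G1 X135.619 Y6.359 F1667
G1 X126.347 Y10.874 F1667
G0 X176.432 Y61.176
M4 S488
G1 X187.293 Y66.508 F1667
G1 X190.045 Y75.299 F1667
G1 X184.689 Y87.549 F1667
G1 X171.225 Y103.258 F1667
G0 X46.409 Y84.839
M4 S488
G1 X94.523 Y96.913 F1667
G1 X106.597 Y48.799 F1667
G1 X58.483 Y36.725 F1667
G1 X46.409 Y84.839 F1667
G0 X61.148 Y62.247
M4 S488
G1 X150.410 Y11.057 F1667
G1 X68.630 Y64.407 F1667
G1 X139.436 Y146.021 F1667
G1 X162.681 Y24.011 F1667
G1 X174.843 Y25.659 F1667
G1 X61.148 Y62.247 F1667
M5
G0 X0.000 Y0.000

Since the viewBox matches the mm dimensions, user units are millimetres directly. The only transform is the Y-flip y_m = 159.264 − y_svg.

Shape 1 is a quadratic bezier drawn with `<path>`. Its stroke #000000 means score at S488, F1667. After flipping Y the toolpath is (14.513,125.043) → (15.218,105.989) → (19.402,84.769) → (27.066,61.382) → (38.208,35.828).

Shape 2 is a circle drawn with `<circle>`. Its stroke #000000 means score at S488, F1667. After flipping Y the toolpath is (43.561,71.648) → (40.940,77.977) → (34.611,80.598) → (28.282,77.977) → (25.661,71.648) → (28.282,65.319) → (34.611,62.698) → (40.940,65.319) → (43.561,71.648), returning to the start.

Shape 3 is a regular polygon drawn with `<polygon>`. Its stroke #000000 means score at S488, F1667. After flipping Y the toolpath is (126.347,10.874) → (124.095,20.937) → (130.560,28.972) → (140.872,28.928) → (147.267,20.838) → (144.929,10.794) → (135.619,6.359) → (126.347,10.874), returning to the start.

Shape 4 is a quadratic bezier drawn with `<path>`. Its stroke #000000 means score at S488, F1667. After flipping Y the toolpath is (176.432,61.176) → (187.293,66.508) → (190.045,75.299) → (184.689,87.549) → (171.225,103.258).

Shape 5 is a regular polygon drawn with `<path>`. Its stroke #000000 means score at S488, F1667. After flipping Y the toolpath is (46.409,84.839) → (94.523,96.913) → (106.597,48.799) → (58.483,36.725) → (46.409,84.839), returning to the start.

Shape 6 is a closed polygon drawn with `<path>`. Its stroke #000000 means score at S488, F1667. After flipping Y the toolpath is (61.148,62.247) → (150.410,11.057) → (68.630,64.407) → (139.436,146.021) → (162.681,24.011) → (174.843,25.659) → (61.148,62.247), returning to the start.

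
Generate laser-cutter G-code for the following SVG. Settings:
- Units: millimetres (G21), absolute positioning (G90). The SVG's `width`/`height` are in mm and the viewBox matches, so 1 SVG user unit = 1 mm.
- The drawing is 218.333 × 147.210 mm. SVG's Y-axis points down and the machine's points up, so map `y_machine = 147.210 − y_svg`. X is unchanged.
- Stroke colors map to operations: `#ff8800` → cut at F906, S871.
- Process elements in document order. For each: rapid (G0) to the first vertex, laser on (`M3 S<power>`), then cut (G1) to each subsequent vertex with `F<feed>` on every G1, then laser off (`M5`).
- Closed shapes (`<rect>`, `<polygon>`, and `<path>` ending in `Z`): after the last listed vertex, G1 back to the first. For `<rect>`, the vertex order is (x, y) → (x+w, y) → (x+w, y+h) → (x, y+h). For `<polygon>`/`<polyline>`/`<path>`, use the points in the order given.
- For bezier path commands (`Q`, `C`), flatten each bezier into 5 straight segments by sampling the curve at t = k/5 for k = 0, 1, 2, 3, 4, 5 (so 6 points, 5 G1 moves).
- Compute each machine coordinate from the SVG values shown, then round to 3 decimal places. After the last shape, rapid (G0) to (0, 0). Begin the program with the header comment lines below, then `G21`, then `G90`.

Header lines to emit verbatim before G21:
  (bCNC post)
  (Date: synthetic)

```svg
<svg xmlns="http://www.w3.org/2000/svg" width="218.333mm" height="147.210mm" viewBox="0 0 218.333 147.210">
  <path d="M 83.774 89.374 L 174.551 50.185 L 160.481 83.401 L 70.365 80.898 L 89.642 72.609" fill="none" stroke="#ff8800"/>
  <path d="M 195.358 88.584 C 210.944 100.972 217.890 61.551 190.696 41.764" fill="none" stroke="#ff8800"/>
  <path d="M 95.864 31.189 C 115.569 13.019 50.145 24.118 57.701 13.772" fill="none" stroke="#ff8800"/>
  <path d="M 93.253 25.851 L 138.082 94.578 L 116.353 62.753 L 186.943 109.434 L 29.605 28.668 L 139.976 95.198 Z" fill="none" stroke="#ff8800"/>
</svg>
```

1 u = 1 mm; y_m = 147.210 − y.

[1] `<path>` open polyline, #ff8800→cut S871 F906: (83.774,57.836) → (174.551,97.025) → (160.481,63.809) → (70.365,66.312) → (89.642,74.601)

[2] `<path>` cubic bezier, #ff8800→cut S871 F906: (195.358,58.626) → (203.469,56.839) → (208.282,64.056) → (208.574,76.850) → (203.120,91.789) → (190.696,105.446)

[3] `<path>` cubic bezier, #ff8800→cut S871 F906: (95.864,116.021) → (98.736,123.816) → (88.767,127.022) → (73.545,128.071) → (60.660,129.398) → (57.701,133.438)

[4] `<path>` closed polygon, #ff8800→cut S871 F906: (93.253,121.359) → (138.082,52.632) → (116.353,84.457) → (186.943,37.776) → (29.605,118.542) → (139.976,52.012) → (93.253,121.359) (closed)

(bCNC post)
(Date: synthetic)
G21
G90
G0 X83.774 Y57.836
M3 S871
G1 X174.551 Y97.025 F906
G1 X160.481 Y63.809 F906
G1 X70.365 Y66.312 F906
G1 X89.642 Y74.601 F906
M5
G0 X195.358 Y58.626
M3 S871
G1 X203.469 Y56.839 F906
G1 X208.282 Y64.056 F906
G1 X208.574 Y76.850 F906
G1 X203.120 Y91.789 F906
G1 X190.696 Y105.446 F906
M5
G0 X95.864 Y116.021
M3 S871
G1 X98.736 Y123.816 F906
G1 X88.767 Y127.022 F906
G1 X73.545 Y128.071 F906
G1 X60.660 Y129.398 F906
G1 X57.701 Y133.438 F906
M5
G0 X93.253 Y121.359
M3 S871
G1 X138.082 Y52.632 F906
G1 X116.353 Y84.457 F906
G1 X186.943 Y37.776 F906
G1 X29.605 Y118.542 F906
G1 X139.976 Y52.012 F906
G1 X93.253 Y121.359 F906
M5
G0 X0.000 Y0.000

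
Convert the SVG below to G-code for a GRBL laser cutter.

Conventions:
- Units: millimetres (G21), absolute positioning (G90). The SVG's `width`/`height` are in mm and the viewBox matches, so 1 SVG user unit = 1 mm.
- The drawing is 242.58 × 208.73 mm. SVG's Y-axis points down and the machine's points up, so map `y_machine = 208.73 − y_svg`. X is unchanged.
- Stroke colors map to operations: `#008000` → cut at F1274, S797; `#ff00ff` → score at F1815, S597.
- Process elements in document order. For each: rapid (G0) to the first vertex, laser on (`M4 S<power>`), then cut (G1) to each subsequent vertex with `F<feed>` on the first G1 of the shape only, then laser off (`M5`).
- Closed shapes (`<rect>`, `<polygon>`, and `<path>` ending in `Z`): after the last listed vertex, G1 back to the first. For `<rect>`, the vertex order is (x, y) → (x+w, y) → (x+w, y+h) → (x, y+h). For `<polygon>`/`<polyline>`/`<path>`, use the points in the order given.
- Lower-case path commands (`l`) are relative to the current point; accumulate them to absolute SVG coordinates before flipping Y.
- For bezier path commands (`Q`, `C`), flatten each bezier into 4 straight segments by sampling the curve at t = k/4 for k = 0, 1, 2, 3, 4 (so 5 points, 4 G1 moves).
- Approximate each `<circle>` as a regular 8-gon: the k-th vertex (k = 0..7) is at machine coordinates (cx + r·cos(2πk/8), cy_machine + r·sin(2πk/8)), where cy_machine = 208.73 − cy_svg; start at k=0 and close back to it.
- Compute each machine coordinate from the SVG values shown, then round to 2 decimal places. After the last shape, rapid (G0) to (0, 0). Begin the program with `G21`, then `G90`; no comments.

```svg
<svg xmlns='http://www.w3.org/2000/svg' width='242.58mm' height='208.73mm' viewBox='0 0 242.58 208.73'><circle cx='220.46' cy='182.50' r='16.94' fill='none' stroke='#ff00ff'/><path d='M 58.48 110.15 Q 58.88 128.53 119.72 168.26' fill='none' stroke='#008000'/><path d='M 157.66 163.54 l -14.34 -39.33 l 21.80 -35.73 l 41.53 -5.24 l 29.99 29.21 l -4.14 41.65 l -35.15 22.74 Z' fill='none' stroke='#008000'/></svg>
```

viewBox `0 0 242.58 208.73` with mm width/height → 1 unit = 1 mm. Flip: y_m = 208.73 − y_svg.

**Shape 1** — `<circle>` circle, stroke `#ff00ff` → score (S597, F1815). Machine vertices: (237.40,26.23) → (232.44,38.21) → (220.46,43.17) → (208.48,38.21) → (203.52,26.23) → (208.48,14.25) → (220.46,9.29) → (232.44,14.25) → (237.40,26.23). Closed: final G1 returns to the first vertex.

**Shape 2** — `<path>` quadratic bezier, stroke `#008000` → cut (S797, F1274). Control points (SVG): P0=(58.48,110.15), P1=(58.88,128.53), P2=(119.72,168.26); sampled at t=k/4. Machine vertices: (58.48,98.58) → (62.46,88.06) → (73.99,74.86) → (93.08,59.00) → (119.72,40.47). Open path.

**Shape 3** — `<path>` regular polygon, stroke `#008000` → cut (S797, F1274). Machine vertices: (157.66,45.19) → (143.32,84.52) → (165.12,120.25) → (206.65,125.49) → (236.64,96.28) → (232.50,54.63) → (197.35,31.89) → (157.66,45.19). Closed: final G1 returns to the first vertex.

G21
G90
G0 X237.40 Y26.23
M4 S597
G1 X232.44 Y38.21 F1815
G1 X220.46 Y43.17
G1 X208.48 Y38.21
G1 X203.52 Y26.23
G1 X208.48 Y14.25
G1 X220.46 Y9.29
G1 X232.44 Y14.25
G1 X237.40 Y26.23
M5
G0 X58.48 Y98.58
M4 S797
G1 X62.46 Y88.06 F1274
G1 X73.99 Y74.86
G1 X93.08 Y59.00
G1 X119.72 Y40.47
M5
G0 X157.66 Y45.19
M4 S797
G1 X143.32 Y84.52 F1274
G1 X165.12 Y120.25
G1 X206.65 Y125.49
G1 X236.64 Y96.28
G1 X232.50 Y54.63
G1 X197.35 Y31.89
G1 X157.66 Y45.19
M5
G0 X0.00 Y0.00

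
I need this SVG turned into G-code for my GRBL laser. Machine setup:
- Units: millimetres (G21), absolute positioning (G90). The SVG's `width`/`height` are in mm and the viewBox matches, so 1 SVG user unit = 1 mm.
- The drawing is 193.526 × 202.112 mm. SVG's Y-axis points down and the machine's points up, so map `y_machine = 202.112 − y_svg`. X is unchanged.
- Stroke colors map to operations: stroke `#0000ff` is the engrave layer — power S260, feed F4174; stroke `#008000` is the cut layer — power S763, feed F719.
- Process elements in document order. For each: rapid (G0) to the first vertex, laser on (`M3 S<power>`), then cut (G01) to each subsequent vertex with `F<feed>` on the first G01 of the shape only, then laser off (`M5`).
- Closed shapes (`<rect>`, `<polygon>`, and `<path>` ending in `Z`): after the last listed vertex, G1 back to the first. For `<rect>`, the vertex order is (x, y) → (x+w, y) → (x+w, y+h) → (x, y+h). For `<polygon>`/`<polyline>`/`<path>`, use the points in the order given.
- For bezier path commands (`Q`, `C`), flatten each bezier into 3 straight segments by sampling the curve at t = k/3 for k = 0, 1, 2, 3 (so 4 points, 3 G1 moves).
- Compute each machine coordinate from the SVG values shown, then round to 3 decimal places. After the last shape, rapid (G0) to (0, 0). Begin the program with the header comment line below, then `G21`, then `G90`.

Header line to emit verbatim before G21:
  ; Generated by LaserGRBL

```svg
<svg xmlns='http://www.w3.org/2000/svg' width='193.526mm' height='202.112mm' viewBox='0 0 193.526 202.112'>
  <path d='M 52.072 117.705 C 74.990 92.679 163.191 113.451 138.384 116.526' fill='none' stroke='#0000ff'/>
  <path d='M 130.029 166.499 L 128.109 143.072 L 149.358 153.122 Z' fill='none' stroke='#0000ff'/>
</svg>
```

; Generated by LaserGRBL
G21
G90
G0 X52.072 Y84.407
M3 S260
G01 X90.148 Y96.519 F4174
G01 X132.125 Y92.208
G01 X138.384 Y85.586
M5
G0 X130.029 Y35.613
M3 S260
G01 X128.109 Y59.040 F4174
G01 X149.358 Y48.990
G01 X130.029 Y35.613
M5
G0 X0.000 Y0.000

1 u = 1 mm; y_m = 202.112 − y.

[1] `<path>` cubic bezier, #0000ff→engrave S260 F4174: (52.072,84.407) → (90.148,96.519) → (132.125,92.208) → (138.384,85.586)

[2] `<path>` regular polygon, #0000ff→engrave S260 F4174: (130.029,35.613) → (128.109,59.040) → (149.358,48.990) → (130.029,35.613) (closed)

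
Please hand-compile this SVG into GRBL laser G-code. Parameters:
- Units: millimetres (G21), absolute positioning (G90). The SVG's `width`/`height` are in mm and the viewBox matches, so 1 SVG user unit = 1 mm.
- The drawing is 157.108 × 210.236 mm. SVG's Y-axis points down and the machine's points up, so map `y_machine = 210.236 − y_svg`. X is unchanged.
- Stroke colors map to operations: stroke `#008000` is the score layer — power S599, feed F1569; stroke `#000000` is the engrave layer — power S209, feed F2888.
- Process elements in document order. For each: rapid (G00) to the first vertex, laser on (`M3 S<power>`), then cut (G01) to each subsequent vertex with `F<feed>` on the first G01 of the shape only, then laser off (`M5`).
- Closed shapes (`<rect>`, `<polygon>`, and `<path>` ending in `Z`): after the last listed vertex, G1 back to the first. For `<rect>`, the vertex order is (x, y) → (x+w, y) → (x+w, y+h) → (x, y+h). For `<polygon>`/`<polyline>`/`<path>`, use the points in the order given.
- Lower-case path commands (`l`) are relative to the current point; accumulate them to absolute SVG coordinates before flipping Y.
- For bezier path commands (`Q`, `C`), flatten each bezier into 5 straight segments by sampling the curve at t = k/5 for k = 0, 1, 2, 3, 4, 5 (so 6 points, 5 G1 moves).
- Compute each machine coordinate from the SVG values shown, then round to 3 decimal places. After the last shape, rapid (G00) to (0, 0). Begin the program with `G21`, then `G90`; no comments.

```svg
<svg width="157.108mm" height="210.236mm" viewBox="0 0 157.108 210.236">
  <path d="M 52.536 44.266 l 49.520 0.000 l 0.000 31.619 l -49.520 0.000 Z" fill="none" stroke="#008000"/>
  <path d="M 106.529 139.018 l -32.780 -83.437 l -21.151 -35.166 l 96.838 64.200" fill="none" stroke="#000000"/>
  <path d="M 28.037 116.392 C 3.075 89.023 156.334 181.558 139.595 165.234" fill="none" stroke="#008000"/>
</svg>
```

G21
G90
G00 X52.536 Y165.970
M3 S599
G01 X102.056 Y165.970 F1569
G01 X102.056 Y134.351
G01 X52.536 Y134.351
G01 X52.536 Y165.970
M5
G00 X106.529 Y71.218
M3 S209
G01 X73.749 Y154.655 F2888
G01 X52.598 Y189.821
G01 X149.436 Y125.621
M5
G00 X28.037 Y93.844
M3 S599
G01 X31.661 Y97.707 F1569
G01 X61.343 Y83.774
G01 X100.369 Y63.025
G01 X132.024 Y46.441
G01 X139.595 Y45.002
M5
G00 X0.000 Y0.000

Since the viewBox matches the mm dimensions, user units are millimetres directly. The only transform is the Y-flip y_m = 210.236 − y_svg.

Shape 1 is a rectangle drawn with `<path>`. Its stroke #008000 means score at S599, F1569. After flipping Y the toolpath is (52.536,165.970) → (102.056,165.970) → (102.056,134.351) → (52.536,134.351) → (52.536,165.970), returning to the start.

Shape 2 is a open polyline drawn with `<path>`. Its stroke #000000 means engrave at S209, F2888. After flipping Y the toolpath is (106.529,71.218) → (73.749,154.655) → (52.598,189.821) → (149.436,125.621).

Shape 3 is a cubic bezier drawn with `<path>`. Its stroke #008000 means score at S599, F1569. After flipping Y the toolpath is (28.037,93.844) → (31.661,97.707) → (61.343,83.774) → (100.369,63.025) → (132.024,46.441) → (139.595,45.002).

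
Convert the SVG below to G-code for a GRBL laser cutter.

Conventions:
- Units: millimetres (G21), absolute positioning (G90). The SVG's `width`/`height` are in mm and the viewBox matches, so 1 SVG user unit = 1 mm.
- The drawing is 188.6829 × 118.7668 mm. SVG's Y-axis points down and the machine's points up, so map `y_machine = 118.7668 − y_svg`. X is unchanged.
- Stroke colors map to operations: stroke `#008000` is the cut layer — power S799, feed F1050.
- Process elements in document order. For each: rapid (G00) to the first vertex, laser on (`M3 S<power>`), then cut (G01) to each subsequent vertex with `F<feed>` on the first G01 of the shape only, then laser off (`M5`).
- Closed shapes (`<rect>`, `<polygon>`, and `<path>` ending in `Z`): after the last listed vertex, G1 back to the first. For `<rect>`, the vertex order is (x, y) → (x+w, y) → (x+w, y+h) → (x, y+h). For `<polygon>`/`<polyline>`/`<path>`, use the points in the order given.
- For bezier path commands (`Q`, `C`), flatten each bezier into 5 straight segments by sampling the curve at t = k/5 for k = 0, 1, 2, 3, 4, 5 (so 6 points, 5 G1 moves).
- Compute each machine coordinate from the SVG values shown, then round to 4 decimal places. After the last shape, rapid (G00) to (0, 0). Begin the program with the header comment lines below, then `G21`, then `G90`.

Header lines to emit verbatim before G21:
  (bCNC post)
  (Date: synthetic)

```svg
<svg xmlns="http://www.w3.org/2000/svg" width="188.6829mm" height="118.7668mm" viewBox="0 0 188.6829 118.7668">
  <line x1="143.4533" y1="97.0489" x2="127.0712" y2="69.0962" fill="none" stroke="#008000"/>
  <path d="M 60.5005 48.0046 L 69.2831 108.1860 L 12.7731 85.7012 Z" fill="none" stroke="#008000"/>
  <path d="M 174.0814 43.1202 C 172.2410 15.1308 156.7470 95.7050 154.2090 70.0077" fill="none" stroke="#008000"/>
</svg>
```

(bCNC post)
(Date: synthetic)
G21
G90
G00 X143.4533 Y21.7179
M3 S799
G01 X127.0712 Y49.6706 F1050
M5
G00 X60.5005 Y70.7622
M3 S799
G01 X69.2831 Y10.5808 F1050
G01 X12.7731 Y33.0656
G01 X60.5005 Y70.7622
M5
G00 X174.0814 Y75.6466
M3 S799
G01 X171.5516 Y81.1313 F1050
G01 X167.0222 Y70.8728
G01 X161.7705 Y55.1832
G01 X157.0736 Y44.3746
G01 X154.2090 Y48.7591
M5
G00 X0.0000 Y0.0000

1 u = 1 mm; y_m = 118.7668 − y.

[1] `<line>` line segment, #008000→cut S799 F1050: (143.4533,21.7179) → (127.0712,49.6706)

[2] `<path>` regular polygon, #008000→cut S799 F1050: (60.5005,70.7622) → (69.2831,10.5808) → (12.7731,33.0656) → (60.5005,70.7622) (closed)

[3] `<path>` cubic bezier, #008000→cut S799 F1050: (174.0814,75.6466) → (171.5516,81.1313) → (167.0222,70.8728) → (161.7705,55.1832) → (157.0736,44.3746) → (154.2090,48.7591)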